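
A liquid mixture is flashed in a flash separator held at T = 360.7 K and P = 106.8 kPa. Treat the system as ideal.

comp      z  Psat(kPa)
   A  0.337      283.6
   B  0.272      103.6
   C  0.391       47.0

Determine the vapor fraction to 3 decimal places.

Raoult's law: Kᵢ = Pᵢˢᵃᵗ/P = Pᵢˢᵃᵗ/106.8.
  K_A = 283.6/106.8 = 2.65543, K_B = 103.6/106.8 = 0.97004, K_C = 47.0/106.8 = 0.44007
Let ψ = V/F and solve Σ zᵢ(Kᵢ−1)/(1+ψ(Kᵢ−1)) = 0.
Check two-phase: ΣzᵢKᵢ = 1.331 > 1 and Σzᵢ/Kᵢ = 1.296 > 1, so g(0) = 0.331 > 0 and g(1) = -0.296 < 0.
Newton–Raphson from ψ = 0.62:
  ψ = 0.620: g = -0.0683, g' = -0.513 → ψ = 0.487
  ψ = 0.487: g = -0.0003, g' = -0.515 → ψ = 0.486
Converged at ψ = 0.486.

ψ = 0.486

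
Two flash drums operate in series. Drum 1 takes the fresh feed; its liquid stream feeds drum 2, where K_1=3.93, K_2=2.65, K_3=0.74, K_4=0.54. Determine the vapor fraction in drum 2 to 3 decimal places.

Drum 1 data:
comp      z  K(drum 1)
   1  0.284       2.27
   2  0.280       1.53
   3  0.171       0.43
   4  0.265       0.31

V/F (drum 2) = 0.811

Drum 1:
Let ψ₁ = V/F and solve Σ zᵢ(Kᵢ−1)/(1+ψ₁(Kᵢ−1)) = 0.
g(0) = ΣzᵢKᵢ − 1 = 0.229 and g(1) = 1 − Σzᵢ/Kᵢ = -0.561, so a root lies in (0, 1).
Newton–Raphson from ψ₁ = 0.47:
  ψ₁ = 0.470: g = -0.0591, g' = -0.610 → ψ₁ = 0.373
  ψ₁ = 0.373: g = -0.0015, g' = -0.584 → ψ₁ = 0.371
Converged at ψ₁ = 0.371.
Drum-1 compositions:
  1: x = 0.193, y = 0.438
  2: x = 0.234, y = 0.358
  3: x = 0.217, y = 0.093
  4: x = 0.356, y = 0.110
Drum-2 feed = drum-1 liquid: z₂ = (0.1931, 0.2340, 0.2168, 0.3561).
Drum 2:
Material balance + equilibrium reduce to Σ zᵢ(Kᵢ−1)/(1+ψ₂(Kᵢ−1)) = 0.
g(0) = ΣzᵢKᵢ − 1 = 0.732 and g(1) = 1 − Σzᵢ/Kᵢ = -0.090, so a root lies in (0, 1).
Newton–Raphson from ψ₂ = 0.68:
  ψ₂ = 0.680: g = 0.0642, g' = -0.508 → ψ₂ = 0.806
  ψ₂ = 0.806: g = 0.0022, g' = -0.478 → ψ₂ = 0.811
Converged at ψ₂ = 0.811.
  1: x = 0.057, y = 0.225
  2: x = 0.100, y = 0.265
  3: x = 0.275, y = 0.203
  4: x = 0.568, y = 0.307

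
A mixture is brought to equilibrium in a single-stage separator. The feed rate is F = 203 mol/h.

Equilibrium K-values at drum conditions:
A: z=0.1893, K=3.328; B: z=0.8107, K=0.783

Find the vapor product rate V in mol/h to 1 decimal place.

Material balance + equilibrium reduce to Σ zᵢ(Kᵢ−1)/(1+ψ(Kᵢ−1)) = 0.
g(0) = ΣzᵢKᵢ − 1 = 0.2648 and g(1) = 1 − Σzᵢ/Kᵢ = -0.0923, so a root lies in (0, 1).
Binary case is linear: z₁(K₁−1)(1+ψ(K₂−1)) + z₂(K₂−1)(1+ψ(K₁−1)) = 0
⇒ ψ = [z₁(K₁−1)+z₂(K₂−1)] / [−(K₁−1)(K₂−1)] = 0.26477/0.50518 = 0.5241
Then V = ψ·F = 0.5241·203 = 106.4 mol/h and L = F − V = 96.6 mol/h.

V = 106.4 mol/h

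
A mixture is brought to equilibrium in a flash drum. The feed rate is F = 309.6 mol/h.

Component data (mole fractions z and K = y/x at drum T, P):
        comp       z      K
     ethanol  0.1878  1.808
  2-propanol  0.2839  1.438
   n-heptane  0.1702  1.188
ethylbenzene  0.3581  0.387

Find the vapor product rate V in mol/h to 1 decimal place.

V = 86.6 mol/h

Material balance + equilibrium reduce to Σ zᵢ(Kᵢ−1)/(1+V/F(Kᵢ−1)) = 0.
Check two-phase: ΣzᵢKᵢ = 1.0886 > 1 and Σzᵢ/Kᵢ = 1.3699 > 1, so g(0) = 0.0886 > 0 and g(1) = -0.3699 < 0.
Newton iteration, V/F⁰ = 0.35:
  V/F = 0.3500: g = -0.02335, g' = -0.3389 → V/F = 0.2811
  V/F = 0.2811: g = -0.00045, g' = -0.3265 → V/F = 0.2797
Converged at V/F = 0.2797.
Then V = V/F·F = 0.2797·309.6 = 86.6 mol/h and L = F − V = 223.0 mol/h.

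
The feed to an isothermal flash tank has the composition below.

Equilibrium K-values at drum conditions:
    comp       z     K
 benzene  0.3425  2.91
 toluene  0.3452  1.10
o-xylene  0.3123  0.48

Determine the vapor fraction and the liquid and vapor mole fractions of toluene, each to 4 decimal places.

ψ = 0.8282, x_toluene = 0.3188, y_toluene = 0.3507

Rachford–Rice: g(ψ) = Σ zᵢ(Kᵢ−1)/(1+ψ(Kᵢ−1)) = 0.
Check two-phase: ΣzᵢKᵢ = 1.5263 > 1 and Σzᵢ/Kᵢ = 1.0821 > 1, so g(0) = 0.5263 > 0 and g(1) = -0.0821 < 0.
Iterate (Newton) starting at ψ = 0.5:
  ψ = 0.5000: g = 0.14804, g' = -0.4843 → ψ = 0.8057
  ψ = 0.8057: g = 0.01011, g' = -0.4469 → ψ = 0.8283
  ψ = 0.8283: g = -0.00004, g' = -0.4509 → ψ = 0.8282
Converged at ψ = 0.8282.
Compositions from xᵢ = zᵢ/(1+ψ(Kᵢ−1)), yᵢ = Kᵢxᵢ:
  benzene: x = 0.1327, y = 0.3860
  toluene: x = 0.3188, y = 0.3507
  o-xylene: x = 0.5486, y = 0.2633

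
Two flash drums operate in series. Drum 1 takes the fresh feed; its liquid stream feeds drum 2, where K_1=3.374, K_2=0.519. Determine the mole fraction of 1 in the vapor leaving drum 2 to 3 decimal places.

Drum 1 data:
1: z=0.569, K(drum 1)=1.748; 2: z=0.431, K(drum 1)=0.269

y_1 (drum 2) = 0.568

Drum 1:
Material balance + equilibrium reduce to Σ zᵢ(Kᵢ−1)/(1+ψ₁(Kᵢ−1)) = 0.
g(0) = ΣzᵢKᵢ − 1 = 0.111 and g(1) = 1 − Σzᵢ/Kᵢ = -0.928, so a root lies in (0, 1).
Binary case is linear: z₁(K₁−1)(1+ψ₁(K₂−1)) + z₂(K₂−1)(1+ψ₁(K₁−1)) = 0
⇒ ψ₁ = [z₁(K₁−1)+z₂(K₂−1)] / [−(K₁−1)(K₂−1)] = 0.1106/0.5468 = 0.202
Drum-1 compositions:
  1: x = 0.494, y = 0.864
  2: x = 0.506, y = 0.136
Drum-2 feed = drum-1 liquid: z₂ = (0.4943, 0.5057).
Drum 2:
Rachford–Rice: g(ψ₂) = Σ zᵢ(Kᵢ−1)/(1+ψ₂(Kᵢ−1)) = 0.
Feasibility: ΣzᵢKᵢ = 1.930, Σzᵢ/Kᵢ = 1.121 — both > 1, two phases present.
Binary case is linear: z₁(K₁−1)(1+ψ₂(K₂−1)) + z₂(K₂−1)(1+ψ₂(K₁−1)) = 0
⇒ ψ₂ = [z₁(K₁−1)+z₂(K₂−1)] / [−(K₁−1)(K₂−1)] = 0.9301/1.1419 = 0.815
  1: x = 0.168, y = 0.568
  2: x = 0.832, y = 0.432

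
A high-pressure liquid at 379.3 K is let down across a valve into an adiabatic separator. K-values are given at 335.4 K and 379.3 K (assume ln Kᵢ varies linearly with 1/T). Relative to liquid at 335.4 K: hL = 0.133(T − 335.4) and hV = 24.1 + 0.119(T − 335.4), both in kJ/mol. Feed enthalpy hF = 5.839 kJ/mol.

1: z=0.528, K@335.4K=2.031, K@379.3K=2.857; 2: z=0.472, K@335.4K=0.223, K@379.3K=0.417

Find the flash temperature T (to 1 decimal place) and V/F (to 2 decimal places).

T = 336.7 K, V/F = 0.24

Adiabatic flash: solve Rachford–Rice at each trial T, then check hF = ψ·hV(T) + (1−ψ)·hL(T).
  T = 335.4 K: K = (2.031, 0.223), RR gives ψ = 0.222, H_out = 5.344 kJ/mol
  T = 379.3 K: K = (2.857, 0.417), RR gives ψ = 0.651, H_out = 21.139 kJ/mol
  T = 357.4 K: K = (2.435, 0.311), RR gives ψ = 0.438, H_out = 13.336 kJ/mol
  T = 346.4 K: K = (2.230, 0.265), RR gives ψ = 0.335, H_out = 9.473 kJ/mol
  T = 340.9 K: K = (2.130, 0.243), RR gives ψ = 0.280, H_out = 7.460 kJ/mol
  T = 338.1 K: K = (2.079, 0.233), RR gives ψ = 0.251, H_out = 6.398 kJ/mol
  T = 336.8 K: K = (2.056, 0.228), RR gives ψ = 0.237, H_out = 5.894 kJ/mol
Linear interpolation between T = 335.4 (H_out = 5.344) and T = 336.8 (H_out = 5.894) on hF = 5.839 gives T ≈ 336.7 K, at which ψ = 0.24.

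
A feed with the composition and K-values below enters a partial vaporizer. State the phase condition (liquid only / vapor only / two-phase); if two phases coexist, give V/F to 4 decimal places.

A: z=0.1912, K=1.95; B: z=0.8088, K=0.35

ΣzᵢKᵢ = 0.6559; Σzᵢ/Kᵢ = 2.4089.
Since ΣzᵢKᵢ < 1 the mixture is below its bubble point — single liquid phase.

liquid only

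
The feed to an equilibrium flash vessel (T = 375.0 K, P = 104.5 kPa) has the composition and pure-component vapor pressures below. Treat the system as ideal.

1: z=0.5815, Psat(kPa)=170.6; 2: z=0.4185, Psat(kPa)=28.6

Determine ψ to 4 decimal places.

Raoult's law: Kᵢ = Pᵢˢᵃᵗ/P = Pᵢˢᵃᵗ/104.5.
  K_1 = 170.6/104.5 = 1.632536, K_2 = 28.6/104.5 = 0.273684
Material balance + equilibrium reduce to Σ zᵢ(Kᵢ−1)/(1+ψ(Kᵢ−1)) = 0.
Check two-phase: ΣzᵢKᵢ = 1.0639 > 1 and Σzᵢ/Kᵢ = 1.8853 > 1, so g(0) = 0.0639 > 0 and g(1) = -0.8853 < 0.
Binary case is linear: z₁(K₁−1)(1+ψ(K₂−1)) + z₂(K₂−1)(1+ψ(K₁−1)) = 0
⇒ ψ = [z₁(K₁−1)+z₂(K₂−1)] / [−(K₁−1)(K₂−1)] = 0.06386/0.45942 = 0.1390

ψ = 0.1390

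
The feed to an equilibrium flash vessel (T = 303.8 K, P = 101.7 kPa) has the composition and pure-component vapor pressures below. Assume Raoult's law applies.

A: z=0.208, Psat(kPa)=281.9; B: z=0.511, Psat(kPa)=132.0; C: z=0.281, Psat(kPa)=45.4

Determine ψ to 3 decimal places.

ψ = 0.791

Raoult's law: Kᵢ = Pᵢˢᵃᵗ/P = Pᵢˢᵃᵗ/101.7.
  K_A = 281.9/101.7 = 2.77188, K_B = 132.0/101.7 = 1.29794, K_C = 45.4/101.7 = 0.44641
Material balance + equilibrium reduce to Σ zᵢ(Kᵢ−1)/(1+ψ(Kᵢ−1)) = 0.
Feasibility: ΣzᵢKᵢ = 1.365, Σzᵢ/Kᵢ = 1.098 — both > 1, two phases present.
Newton iteration, ψ⁰ = 0.37:
  ψ = 0.370: g = 0.1641, g' = -0.411 → ψ = 0.769
  ψ = 0.769: g = 0.0090, g' = -0.408 → ψ = 0.791
Converged at ψ = 0.791.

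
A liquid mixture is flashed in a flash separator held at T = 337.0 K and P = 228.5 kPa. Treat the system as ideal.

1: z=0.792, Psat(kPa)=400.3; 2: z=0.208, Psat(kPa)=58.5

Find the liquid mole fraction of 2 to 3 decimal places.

x_2 = 0.503

Raoult's law: Kᵢ = Pᵢˢᵃᵗ/P = Pᵢˢᵃᵗ/228.5.
  K_1 = 400.3/228.5 = 1.75186, K_2 = 58.5/228.5 = 0.25602
Let β = V/F and solve Σ zᵢ(Kᵢ−1)/(1+β(Kᵢ−1)) = 0.
Feasibility: ΣzᵢKᵢ = 1.441, Σzᵢ/Kᵢ = 1.265 — both > 1, two phases present.
Newton iteration, β⁰ = 0.3:
  β = 0.300: g = 0.2867, g' = -0.489 → β = 0.886
  β = 0.886: g = -0.0971, g' = -1.154 → β = 0.802
  β = 0.802: g = -0.0124, g' = -0.883 → β = 0.788
Converged at β = 0.788.
Compositions from xᵢ = zᵢ/(1+β(Kᵢ−1)), yᵢ = Kᵢxᵢ:
  1: x = 0.497, y = 0.871
  2: x = 0.503, y = 0.129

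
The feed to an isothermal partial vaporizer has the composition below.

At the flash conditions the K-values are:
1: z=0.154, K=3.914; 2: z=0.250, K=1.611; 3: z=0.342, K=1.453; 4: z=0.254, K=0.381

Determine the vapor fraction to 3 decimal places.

Material balance + equilibrium reduce to Σ zᵢ(Kᵢ−1)/(1+ψ(Kᵢ−1)) = 0.
Check two-phase: ΣzᵢKᵢ = 1.599 > 1 and Σzᵢ/Kᵢ = 1.097 > 1, so g(0) = 0.599 > 0 and g(1) = -0.097 < 0.
Iterate (Newton) starting at ψ = 0.5:
  ψ = 0.500: g = 0.1983, g' = -0.522 → ψ = 0.880
  ψ = 0.880: g = -0.0091, g' = -0.647 → ψ = 0.866
  ψ = 0.866: g = -0.0001, g' = -0.633 → ψ = 0.865
Converged at ψ = 0.865.

ψ = 0.865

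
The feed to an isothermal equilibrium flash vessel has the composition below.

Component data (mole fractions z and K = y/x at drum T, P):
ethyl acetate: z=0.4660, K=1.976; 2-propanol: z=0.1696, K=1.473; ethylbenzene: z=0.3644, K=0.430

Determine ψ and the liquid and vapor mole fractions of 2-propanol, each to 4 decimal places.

Material balance + equilibrium reduce to Σ zᵢ(Kᵢ−1)/(1+ψ(Kᵢ−1)) = 0.
Check two-phase: ΣzᵢKᵢ = 1.3273 > 1 and Σzᵢ/Kᵢ = 1.1984 > 1, so g(0) = 0.3273 > 0 and g(1) = -0.1984 < 0.
Iterate (Newton) starting at ψ = 0.4:
  ψ = 0.4000: g = 0.12552, g' = -0.4551 → ψ = 0.6758
  ψ = 0.6758: g = -0.00301, g' = -0.4962 → ψ = 0.6697
Converged at ψ = 0.6697.
Compositions from xᵢ = zᵢ/(1+ψ(Kᵢ−1)), yᵢ = Kᵢxᵢ:
  ethyl acetate: x = 0.2818, y = 0.5568
  2-propanol: x = 0.1288, y = 0.1897
  ethylbenzene: x = 0.5894, y = 0.2534

ψ = 0.6697, x_2-propanol = 0.1288, y_2-propanol = 0.1897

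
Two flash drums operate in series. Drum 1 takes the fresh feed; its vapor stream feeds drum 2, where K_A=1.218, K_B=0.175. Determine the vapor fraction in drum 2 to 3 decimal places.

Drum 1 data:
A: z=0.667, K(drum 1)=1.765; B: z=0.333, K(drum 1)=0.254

V/F (drum 2) = 0.466

Drum 1:
Rachford–Rice: g(ψ₁) = Σ zᵢ(Kᵢ−1)/(1+ψ₁(Kᵢ−1)) = 0.
g(0) = ΣzᵢKᵢ − 1 = 0.262 and g(1) = 1 − Σzᵢ/Kᵢ = -0.689, so a root lies in (0, 1).
Newton–Raphson from ψ₁ = 0.5:
  ψ₁ = 0.500: g = -0.0271, g' = -0.676 → ψ₁ = 0.460
  ψ₁ = 0.460: g = -0.0007, g' = -0.643 → ψ₁ = 0.459
Converged at ψ₁ = 0.459.
Drum-1 compositions:
  A: x = 0.494, y = 0.871
  B: x = 0.506, y = 0.129
Drum-2 feed = drum-1 vapor: z₂ = (0.8714, 0.1286).
Drum 2:
Rachford–Rice: g(ψ₂) = Σ zᵢ(Kᵢ−1)/(1+ψ₂(Kᵢ−1)) = 0.
Check two-phase: ΣzᵢKᵢ = 1.084 > 1 and Σzᵢ/Kᵢ = 1.450 > 1, so g(0) = 0.084 > 0 and g(1) = -0.450 < 0.
Binary case is linear: z₁(K₁−1)(1+ψ₂(K₂−1)) + z₂(K₂−1)(1+ψ₂(K₁−1)) = 0
⇒ ψ₂ = [z₁(K₁−1)+z₂(K₂−1)] / [−(K₁−1)(K₂−1)] = 0.0839/0.1798 = 0.466
  A: x = 0.791, y = 0.963
  B: x = 0.209, y = 0.037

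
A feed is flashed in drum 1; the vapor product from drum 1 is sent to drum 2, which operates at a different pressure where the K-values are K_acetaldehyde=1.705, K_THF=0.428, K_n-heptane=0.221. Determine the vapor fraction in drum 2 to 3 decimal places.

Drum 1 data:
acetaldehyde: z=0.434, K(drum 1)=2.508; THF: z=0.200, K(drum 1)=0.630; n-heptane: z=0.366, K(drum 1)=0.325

V/F (drum 2) = 0.572

Drum 1:
Rachford–Rice: g(ψ₁) = Σ zᵢ(Kᵢ−1)/(1+ψ₁(Kᵢ−1)) = 0.
Feasibility: ΣzᵢKᵢ = 1.333, Σzᵢ/Kᵢ = 1.617 — both > 1, two phases present.
Newton iteration, ψ₁⁰ = 0.5:
  ψ₁ = 0.500: g = -0.0906, g' = -0.742 → ψ₁ = 0.378
  ψ₁ = 0.378: g = -0.0008, g' = -0.738 → ψ₁ = 0.377
Converged at ψ₁ = 0.377.
Drum-1 compositions:
  acetaldehyde: x = 0.277, y = 0.694
  THF: x = 0.232, y = 0.146
  n-heptane: x = 0.491, y = 0.160
Drum-2 feed = drum-1 vapor: z₂ = (0.6941, 0.1464, 0.1595).
Drum 2:
Material balance + equilibrium reduce to Σ zᵢ(Kᵢ−1)/(1+ψ₂(Kᵢ−1)) = 0.
g(0) = ΣzᵢKᵢ − 1 = 0.281 and g(1) = 1 − Σzᵢ/Kᵢ = -0.471, so a root lies in (0, 1).
Newton iteration, ψ₂⁰ = 0.5:
  ψ₂ = 0.500: g = 0.0409, g' = -0.542 → ψ₂ = 0.575
  ψ₂ = 0.575: g = -0.0020, g' = -0.599 → ψ₂ = 0.572
Converged at ψ₂ = 0.572.
  acetaldehyde: x = 0.495, y = 0.843
  THF: x = 0.218, y = 0.093
  n-heptane: x = 0.288, y = 0.064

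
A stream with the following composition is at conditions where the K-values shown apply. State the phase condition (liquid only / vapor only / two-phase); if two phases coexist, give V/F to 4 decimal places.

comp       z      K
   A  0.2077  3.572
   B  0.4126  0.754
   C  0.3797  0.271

two-phase, V/F = 0.1203

ΣzᵢKᵢ = 1.1559; Σzᵢ/Kᵢ = 2.0065.
Both exceed 1, so a two-phase solution exists.
Let ψ = V/F and solve Σ zᵢ(Kᵢ−1)/(1+ψ(Kᵢ−1)) = 0.
Iterate (Newton) starting at ψ = 0.53:
  ψ = 0.5300: g = -0.34175, g' = -0.8149 → ψ = 0.1106
  ψ = 0.1106: g = 0.01043, g' = -1.0978 → ψ = 0.1201
  ψ = 0.1201: g = 0.00013, g' = -1.0707 → ψ = 0.1203
Converged at ψ = 0.1203.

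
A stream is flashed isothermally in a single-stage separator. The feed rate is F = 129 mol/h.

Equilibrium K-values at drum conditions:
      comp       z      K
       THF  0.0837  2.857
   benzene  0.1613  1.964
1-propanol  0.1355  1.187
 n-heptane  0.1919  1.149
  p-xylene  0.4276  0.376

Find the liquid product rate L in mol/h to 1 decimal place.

L = 105.6 mol/h

Material balance + equilibrium reduce to Σ zᵢ(Kᵢ−1)/(1+ψ(Kᵢ−1)) = 0.
Feasibility: ΣzᵢKᵢ = 1.0980, Σzᵢ/Kᵢ = 1.5298 — both > 1, two phases present.
Newton–Raphson from ψ = 0.5:
  ψ = 0.5000: g = -0.15252, g' = -0.5053 → ψ = 0.1981
  ψ = 0.1981: g = -0.00807, g' = -0.4851 → ψ = 0.1815
  ψ = 0.1815: g = 0.00004, g' = -0.4903 → ψ = 0.1816
Converged at ψ = 0.1816.
Then V = ψ·F = 0.1816·129 = 23.4 mol/h and L = F − V = 105.6 mol/h.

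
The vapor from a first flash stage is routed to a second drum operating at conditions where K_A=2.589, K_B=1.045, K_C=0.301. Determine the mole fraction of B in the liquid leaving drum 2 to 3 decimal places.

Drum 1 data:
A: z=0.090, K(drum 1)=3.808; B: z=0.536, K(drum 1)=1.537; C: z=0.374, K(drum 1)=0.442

x_B (drum 2) = 0.620

Drum 1:
Rachford–Rice: g(ψ₁) = Σ zᵢ(Kᵢ−1)/(1+ψ₁(Kᵢ−1)) = 0.
Feasibility: ΣzᵢKᵢ = 1.332, Σzᵢ/Kᵢ = 1.219 — both > 1, two phases present.
Newton–Raphson from ψ₁ = 0.5:
  ψ₁ = 0.500: g = 0.0426, g' = -0.443 → ψ₁ = 0.596
Converged at ψ₁ = 0.596.
Drum-1 compositions:
  A: x = 0.034, y = 0.128
  B: x = 0.406, y = 0.624
  C: x = 0.560, y = 0.248
Drum-2 feed = drum-1 vapor: z₂ = (0.1282, 0.6242, 0.2476).
Drum 2:
Material balance + equilibrium reduce to Σ zᵢ(Kᵢ−1)/(1+ψ₂(Kᵢ−1)) = 0.
g(0) = ΣzᵢKᵢ − 1 = 0.059 and g(1) = 1 − Σzᵢ/Kᵢ = -0.469, so a root lies in (0, 1).
Newton–Raphson from ψ₂ = 0.5:
  ψ₂ = 0.500: g = -0.1251, g' = -0.388 → ψ₂ = 0.177
  ψ₂ = 0.177: g = -0.0108, g' = -0.356 → ψ₂ = 0.147
Converged at ψ₂ = 0.147.
  A: x = 0.104, y = 0.269
  B: x = 0.620, y = 0.648
  C: x = 0.276, y = 0.083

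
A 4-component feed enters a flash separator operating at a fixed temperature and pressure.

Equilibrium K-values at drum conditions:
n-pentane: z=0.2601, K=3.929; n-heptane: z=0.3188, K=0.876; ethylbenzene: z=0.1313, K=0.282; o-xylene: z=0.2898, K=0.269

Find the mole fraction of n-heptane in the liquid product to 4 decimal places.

x_n-heptane = 0.3300

Material balance + equilibrium reduce to Σ zᵢ(Kᵢ−1)/(1+β(Kᵢ−1)) = 0.
Check two-phase: ΣzᵢKᵢ = 1.4162 > 1 and Σzᵢ/Kᵢ = 1.9731 > 1, so g(0) = 0.4162 > 0 and g(1) = -0.9731 < 0.
Newton iteration, β⁰ = 0.4:
  β = 0.4000: g = -0.12242, g' = -0.9211 → β = 0.2671
  β = 0.2671: g = 0.00667, g' = -1.0504 → β = 0.2734
  β = 0.2734: g = 0.00003, g' = -1.0400 → β = 0.2735
Converged at β = 0.2735.
Compositions from xᵢ = zᵢ/(1+β(Kᵢ−1)), yᵢ = Kᵢxᵢ:
  n-pentane: x = 0.1444, y = 0.5674
  n-heptane: x = 0.3300, y = 0.2891
  ethylbenzene: x = 0.1634, y = 0.0461
  o-xylene: x = 0.3622, y = 0.0974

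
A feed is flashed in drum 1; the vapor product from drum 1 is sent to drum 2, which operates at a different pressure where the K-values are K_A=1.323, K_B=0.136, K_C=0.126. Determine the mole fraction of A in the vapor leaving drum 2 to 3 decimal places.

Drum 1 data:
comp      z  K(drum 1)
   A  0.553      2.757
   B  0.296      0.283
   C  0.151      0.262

y_A (drum 2) = 0.964

Drum 1:
Material balance + equilibrium reduce to Σ zᵢ(Kᵢ−1)/(1+ψ₁(Kᵢ−1)) = 0.
Check two-phase: ΣzᵢKᵢ = 1.648 > 1 and Σzᵢ/Kᵢ = 1.823 > 1, so g(0) = 0.648 > 0 and g(1) = -0.823 < 0.
Newton–Raphson from ψ₁ = 0.5:
  ψ₁ = 0.500: g = 0.0098, g' = -1.060 → ψ₁ = 0.509
Converged at ψ₁ = 0.509.
Drum-1 compositions:
  A: x = 0.292, y = 0.805
  B: x = 0.466, y = 0.132
  C: x = 0.242, y = 0.063
Drum-2 feed = drum-1 vapor: z₂ = (0.8047, 0.1319, 0.0634).
Drum 2:
Rachford–Rice: g(ψ₂) = Σ zᵢ(Kᵢ−1)/(1+ψ₂(Kᵢ−1)) = 0.
Check two-phase: ΣzᵢKᵢ = 1.091 > 1 and Σzᵢ/Kᵢ = 2.081 > 1, so g(0) = 0.091 > 0 and g(1) = -1.081 < 0.
Iterate (Newton) starting at ψ₂ = 0.33:
  ψ₂ = 0.330: g = -0.0024, g' = -0.357 → ψ₂ = 0.323
Converged at ψ₂ = 0.323.
  A: x = 0.729, y = 0.964
  B: x = 0.183, y = 0.025
  C: x = 0.088, y = 0.011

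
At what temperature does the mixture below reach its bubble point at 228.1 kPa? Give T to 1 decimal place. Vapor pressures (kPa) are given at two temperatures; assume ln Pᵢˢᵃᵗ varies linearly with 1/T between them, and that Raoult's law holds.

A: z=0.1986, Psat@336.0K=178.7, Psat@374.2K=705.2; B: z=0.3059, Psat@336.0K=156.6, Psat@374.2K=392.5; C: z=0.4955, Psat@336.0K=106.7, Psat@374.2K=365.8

T = 351.9 K

Bubble-point temperature: ΣzᵢPᵢˢᵃᵗ(T) = P. Interpolate ln Pᵢˢᵃᵗ = aᵢ + bᵢ/T.
  T = 336.0 K: ΣzᵢPᵢˢᵃᵗ = 136.26 kPa
  T = 374.2 K: ΣzᵢPᵢˢᵃᵗ = 441.37 kPa
  T = 355.1 K: ΣzᵢPᵢˢᵃᵗ = 252.08 kPa
  T = 345.6 K: ΣzᵢPᵢˢᵃᵗ = 187.00 kPa
  T = 350.4 K: ΣzᵢPᵢˢᵃᵗ = 217.84 kPa
  T = 352.8 K: ΣzᵢPᵢˢᵃᵗ = 234.80 kPa
Interpolating between 350.4 K and 352.8 K gives T ≈ 351.9 K.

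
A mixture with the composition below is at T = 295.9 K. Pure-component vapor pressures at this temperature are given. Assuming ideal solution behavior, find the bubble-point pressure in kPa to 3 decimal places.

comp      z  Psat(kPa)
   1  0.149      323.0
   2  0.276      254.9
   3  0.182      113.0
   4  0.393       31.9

Pbub = 151.582 kPa

At the bubble point ψ → 0, so ΣzᵢKᵢ = 1 with Kᵢ = Pᵢˢᵃᵗ/P ⇒ P = ΣzᵢPᵢˢᵃᵗ.
P = 0.149·323.0 + 0.276·254.9 + 0.182·113.0 + 0.393·31.9 = 151.582 kPa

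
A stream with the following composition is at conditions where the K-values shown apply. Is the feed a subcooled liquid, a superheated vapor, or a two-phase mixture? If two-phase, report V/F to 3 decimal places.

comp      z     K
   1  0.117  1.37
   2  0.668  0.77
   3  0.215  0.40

subcooled liquid

ΣzᵢKᵢ = 0.761; Σzᵢ/Kᵢ = 1.490.
Since ΣzᵢKᵢ < 1 the mixture is below its bubble point — single liquid phase.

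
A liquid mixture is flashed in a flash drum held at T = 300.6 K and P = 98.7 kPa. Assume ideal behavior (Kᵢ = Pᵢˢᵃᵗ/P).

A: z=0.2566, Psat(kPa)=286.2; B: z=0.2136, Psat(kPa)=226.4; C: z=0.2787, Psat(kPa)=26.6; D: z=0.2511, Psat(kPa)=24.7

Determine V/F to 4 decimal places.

V/F = 0.3057

Raoult's law: Kᵢ = Pᵢˢᵃᵗ/P = Pᵢˢᵃᵗ/98.7.
  K_A = 286.2/98.7 = 2.899696, K_B = 226.4/98.7 = 2.293820, K_C = 26.6/98.7 = 0.269504, K_D = 24.7/98.7 = 0.250253
Rachford–Rice: g(V/F) = Σ zᵢ(Kᵢ−1)/(1+V/F(Kᵢ−1)) = 0.
g(0) = ΣzᵢKᵢ − 1 = 0.3720 and g(1) = 1 − Σzᵢ/Kᵢ = -1.2191, so a root lies in (0, 1).
Newton iteration, V/F⁰ = 0.65:
  V/F = 0.6500: g = -0.38664, g' = -1.3672 → V/F = 0.3672
  V/F = 0.3672: g = -0.06349, g' = -1.0322 → V/F = 0.3057
Converged at V/F = 0.3057.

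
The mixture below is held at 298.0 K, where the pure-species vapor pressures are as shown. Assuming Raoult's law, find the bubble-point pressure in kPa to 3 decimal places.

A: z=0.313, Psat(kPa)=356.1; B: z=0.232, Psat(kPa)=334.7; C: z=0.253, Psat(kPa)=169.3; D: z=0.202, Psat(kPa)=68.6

At the bubble point ψ → 0, so ΣzᵢKᵢ = 1 with Kᵢ = Pᵢˢᵃᵗ/P ⇒ P = ΣzᵢPᵢˢᵃᵗ.
P = 0.313·356.1 + 0.232·334.7 + 0.253·169.3 + 0.202·68.6 = 245.800 kPa

Pbub = 245.800 kPa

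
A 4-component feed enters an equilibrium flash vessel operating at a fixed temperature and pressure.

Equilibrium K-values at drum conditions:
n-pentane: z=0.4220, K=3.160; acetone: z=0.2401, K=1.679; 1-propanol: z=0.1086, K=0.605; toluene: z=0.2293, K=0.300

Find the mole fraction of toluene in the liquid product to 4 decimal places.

Rachford–Rice: g(V/F) = Σ zᵢ(Kᵢ−1)/(1+V/F(Kᵢ−1)) = 0.
Check two-phase: ΣzᵢKᵢ = 1.8711 > 1 and Σzᵢ/Kᵢ = 1.2204 > 1, so g(0) = 0.8711 > 0 and g(1) = -0.2204 < 0.
Newton iteration, V/F⁰ = 0.5:
  V/F = 0.5000: g = 0.25955, g' = -0.8090 → V/F = 0.8208
  V/F = 0.8208: g = -0.00736, g' = -0.9596 → V/F = 0.8131
Converged at V/F = 0.8131.
Compositions from xᵢ = zᵢ/(1+V/F(Kᵢ−1)), yᵢ = Kᵢxᵢ:
  n-pentane: x = 0.1531, y = 0.4838
  acetone: x = 0.1547, y = 0.2597
  1-propanol: x = 0.1600, y = 0.0968
  toluene: x = 0.5322, y = 0.1597

x_toluene = 0.5322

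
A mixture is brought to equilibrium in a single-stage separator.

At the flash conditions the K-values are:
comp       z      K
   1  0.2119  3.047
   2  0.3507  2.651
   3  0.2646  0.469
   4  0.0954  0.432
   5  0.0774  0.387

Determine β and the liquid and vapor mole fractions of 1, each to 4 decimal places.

Iterate (Newton) starting at β = 0.5:
  β = 0.5000: g = 0.19615, g' = -0.7625 → β = 0.7572
  β = 0.7572: g = 0.00878, g' = -0.7301 → β = 0.7693
  β = 0.7693: g = -0.00002, g' = -0.7339 → β = 0.7692
Converged at β = 0.7692.
Compositions from xᵢ = zᵢ/(1+β(Kᵢ−1)), yᵢ = Kᵢxᵢ:
  1: x = 0.0823, y = 0.2508
  2: x = 0.1545, y = 0.4096
  3: x = 0.4473, y = 0.2098
  4: x = 0.1694, y = 0.0732
  5: x = 0.1465, y = 0.0567

β = 0.7692, x_1 = 0.0823, y_1 = 0.2508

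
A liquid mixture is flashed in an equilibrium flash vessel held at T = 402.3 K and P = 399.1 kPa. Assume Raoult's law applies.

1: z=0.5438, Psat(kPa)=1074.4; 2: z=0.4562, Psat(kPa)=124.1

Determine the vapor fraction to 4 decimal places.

Raoult's law: Kᵢ = Pᵢˢᵃᵗ/P = Pᵢˢᵃᵗ/399.1.
  K_1 = 1074.4/399.1 = 2.692057, K_2 = 124.1/399.1 = 0.310950
Material balance + equilibrium reduce to Σ zᵢ(Kᵢ−1)/(1+ψ(Kᵢ−1)) = 0.
g(0) = ΣzᵢKᵢ − 1 = 0.6058 and g(1) = 1 − Σzᵢ/Kᵢ = -0.6691, so a root lies in (0, 1).
Binary case is linear: z₁(K₁−1)(1+ψ(K₂−1)) + z₂(K₂−1)(1+ψ(K₁−1)) = 0
⇒ ψ = [z₁(K₁−1)+z₂(K₂−1)] / [−(K₁−1)(K₂−1)] = 0.60580/1.16591 = 0.5196

ψ = 0.5196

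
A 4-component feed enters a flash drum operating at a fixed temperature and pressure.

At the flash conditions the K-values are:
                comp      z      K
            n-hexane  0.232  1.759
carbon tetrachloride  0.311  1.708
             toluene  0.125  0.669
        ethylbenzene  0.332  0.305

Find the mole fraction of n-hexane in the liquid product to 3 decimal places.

Newton–Raphson from ψ = 0.5:
  ψ = 0.500: g = -0.1129, g' = -0.552 → ψ = 0.295
  ψ = 0.295: g = -0.0102, g' = -0.467 → ψ = 0.273
Converged at ψ = 0.273.
Compositions from xᵢ = zᵢ/(1+ψ(Kᵢ−1)), yᵢ = Kᵢxᵢ:
  n-hexane: x = 0.192, y = 0.338
  carbon tetrachloride: x = 0.261, y = 0.445
  toluene: x = 0.137, y = 0.092
  ethylbenzene: x = 0.410, y = 0.125

x_n-hexane = 0.192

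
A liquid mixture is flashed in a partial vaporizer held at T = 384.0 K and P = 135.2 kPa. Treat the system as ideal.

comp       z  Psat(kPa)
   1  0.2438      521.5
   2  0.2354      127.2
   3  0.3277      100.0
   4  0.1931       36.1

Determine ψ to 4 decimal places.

ψ = 0.4231

Raoult's law: Kᵢ = Pᵢˢᵃᵗ/P = Pᵢˢᵃᵗ/135.2.
  K_1 = 521.5/135.2 = 3.857249, K_2 = 127.2/135.2 = 0.940828, K_3 = 100.0/135.2 = 0.739645, K_4 = 36.1/135.2 = 0.267012
Iterate (Newton) starting at ψ = 0.5:
  ψ = 0.5000: g = -0.04904, g' = -0.6262 → ψ = 0.4217
  ψ = 0.4217: g = 0.00095, g' = -0.6556 → ψ = 0.4231
Converged at ψ = 0.4231.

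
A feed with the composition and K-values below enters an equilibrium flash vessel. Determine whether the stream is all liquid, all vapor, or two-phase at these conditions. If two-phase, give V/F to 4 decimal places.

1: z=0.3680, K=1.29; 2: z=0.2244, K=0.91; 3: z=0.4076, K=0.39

all liquid

ΣzᵢKᵢ = 0.8379; Σzᵢ/Kᵢ = 1.5770.
Since ΣzᵢKᵢ < 1 the mixture is below its bubble point — single liquid phase.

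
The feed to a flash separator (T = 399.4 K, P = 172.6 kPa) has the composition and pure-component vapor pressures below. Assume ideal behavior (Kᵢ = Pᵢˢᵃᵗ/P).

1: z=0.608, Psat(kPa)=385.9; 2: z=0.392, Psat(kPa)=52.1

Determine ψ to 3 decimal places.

Raoult's law: Kᵢ = Pᵢˢᵃᵗ/P = Pᵢˢᵃᵗ/172.6.
  K_1 = 385.9/172.6 = 2.23581, K_2 = 52.1/172.6 = 0.30185
Material balance + equilibrium reduce to Σ zᵢ(Kᵢ−1)/(1+ψ(Kᵢ−1)) = 0.
g(0) = ΣzᵢKᵢ − 1 = 0.478 and g(1) = 1 − Σzᵢ/Kᵢ = -0.571, so a root lies in (0, 1).
Binary case is linear: z₁(K₁−1)(1+ψ(K₂−1)) + z₂(K₂−1)(1+ψ(K₁−1)) = 0
⇒ ψ = [z₁(K₁−1)+z₂(K₂−1)] / [−(K₁−1)(K₂−1)] = 0.4777/0.8628 = 0.554

ψ = 0.554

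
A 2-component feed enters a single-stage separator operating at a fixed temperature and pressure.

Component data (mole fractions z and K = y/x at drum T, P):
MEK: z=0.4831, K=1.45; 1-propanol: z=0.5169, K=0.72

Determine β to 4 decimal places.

Binary case is linear: z₁(K₁−1)(1+β(K₂−1)) + z₂(K₂−1)(1+β(K₁−1)) = 0
⇒ β = [z₁(K₁−1)+z₂(K₂−1)] / [−(K₁−1)(K₂−1)] = 0.07266/0.12600 = 0.5767

β = 0.5767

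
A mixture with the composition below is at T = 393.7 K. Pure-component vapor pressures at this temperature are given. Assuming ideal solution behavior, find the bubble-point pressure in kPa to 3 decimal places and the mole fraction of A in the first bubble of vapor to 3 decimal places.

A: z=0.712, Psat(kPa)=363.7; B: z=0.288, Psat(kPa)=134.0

Pbub = 297.546 kPa, y_A = 0.870

At the bubble point ψ → 0, so ΣzᵢKᵢ = 1 with Kᵢ = Pᵢˢᵃᵗ/P ⇒ P = ΣzᵢPᵢˢᵃᵗ.
P = 0.712·363.7 + 0.288·134.0 = 297.546 kPa
yᵢ = zᵢPᵢˢᵃᵗ/P ⇒ y_A = 0.712·363.7/297.546 = 0.870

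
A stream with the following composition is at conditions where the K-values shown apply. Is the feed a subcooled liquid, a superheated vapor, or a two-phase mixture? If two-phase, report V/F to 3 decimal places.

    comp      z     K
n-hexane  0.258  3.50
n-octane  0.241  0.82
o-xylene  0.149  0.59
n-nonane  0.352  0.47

two-phase, V/F = 0.346

ΣzᵢKᵢ = 1.354; Σzᵢ/Kᵢ = 1.369.
Both exceed 1, so a two-phase solution exists.
Material balance + equilibrium reduce to Σ zᵢ(Kᵢ−1)/(1+ψ(Kᵢ−1)) = 0.
Newton iteration, ψ⁰ = 0.47:
  ψ = 0.470: g = -0.0750, g' = -0.564 → ψ = 0.337
  ψ = 0.337: g = 0.0058, g' = -0.664 → ψ = 0.346
Converged at ψ = 0.346.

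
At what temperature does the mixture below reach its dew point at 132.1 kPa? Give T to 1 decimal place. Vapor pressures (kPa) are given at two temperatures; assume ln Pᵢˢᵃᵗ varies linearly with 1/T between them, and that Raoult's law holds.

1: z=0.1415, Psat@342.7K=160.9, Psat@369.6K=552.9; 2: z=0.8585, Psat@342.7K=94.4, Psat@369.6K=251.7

Dew-point temperature: Σzᵢ·P/Pᵢˢᵃᵗ(T) = 1. Interpolate ln Pᵢˢᵃᵗ = aᵢ + bᵢ/T.
  T = 342.7 K: ΣzᵢP/Pᵢˢᵃᵗ = 1.3175
  T = 369.6 K: ΣzᵢP/Pᵢˢᵃᵗ = 0.4844
  T = 356.1 K: ΣzᵢP/Pᵢˢᵃᵗ = 0.7849
  T = 349.4 K: ΣzᵢP/Pᵢˢᵃᵗ = 1.0117
  T = 352.8 K: ΣzᵢP/Pᵢˢᵃᵗ = 0.8883
  T = 351.1 K: ΣzᵢP/Pᵢˢᵃᵗ = 0.9477
Interpolating between 349.4 K and 351.1 K gives T ≈ 349.7 K.

T = 349.7 K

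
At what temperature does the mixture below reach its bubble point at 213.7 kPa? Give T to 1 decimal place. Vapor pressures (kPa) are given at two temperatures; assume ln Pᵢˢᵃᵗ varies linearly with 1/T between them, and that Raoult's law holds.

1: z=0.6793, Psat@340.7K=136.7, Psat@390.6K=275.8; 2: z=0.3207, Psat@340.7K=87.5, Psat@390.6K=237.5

Bubble-point temperature: ΣzᵢPᵢˢᵃᵗ(T) = P. Interpolate ln Pᵢˢᵃᵗ = aᵢ + bᵢ/T.
  T = 340.7 K: ΣzᵢPᵢˢᵃᵗ = 120.92 kPa
  T = 390.6 K: ΣzᵢPᵢˢᵃᵗ = 263.52 kPa
  T = 365.6 K: ΣzᵢPᵢˢᵃᵗ = 182.79 kPa
  T = 378.1 K: ΣzᵢPᵢˢᵃᵗ = 220.70 kPa
  T = 371.9 K: ΣzᵢPᵢˢᵃᵗ = 201.29 kPa
  T = 375.0 K: ΣzᵢPᵢˢᵃᵗ = 210.85 kPa
  T = 376.6 K: ΣzᵢPᵢˢᵃᵗ = 215.89 kPa
Interpolating between 375.0 K and 376.6 K gives T ≈ 375.9 K.

T = 375.9 K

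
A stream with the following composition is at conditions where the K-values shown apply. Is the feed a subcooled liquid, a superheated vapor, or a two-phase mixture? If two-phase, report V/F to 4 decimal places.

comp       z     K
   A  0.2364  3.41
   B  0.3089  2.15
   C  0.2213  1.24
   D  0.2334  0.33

ΣzᵢKᵢ = 1.8217; Σzᵢ/Kᵢ = 1.0987.
Both exceed 1, so a two-phase solution exists.
Iterate (Newton) starting at ψ = 0.57:
  ψ = 0.5700: g = 0.24832, g' = -0.6768 → ψ = 0.9369
  ψ = 0.9369: g = -0.03080, g' = -0.9884 → ψ = 0.9057
  ψ = 0.9057: g = -0.00110, g' = -0.9199 → ψ = 0.9045
Converged at ψ = 0.9045.

two-phase, V/F = 0.9045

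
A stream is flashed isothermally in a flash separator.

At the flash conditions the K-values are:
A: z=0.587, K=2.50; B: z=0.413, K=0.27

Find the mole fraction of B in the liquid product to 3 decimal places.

Let ψ = V/F and solve Σ zᵢ(Kᵢ−1)/(1+ψ(Kᵢ−1)) = 0.
Feasibility: ΣzᵢKᵢ = 1.579, Σzᵢ/Kᵢ = 1.764 — both > 1, two phases present.
Binary case is linear: z₁(K₁−1)(1+ψ(K₂−1)) + z₂(K₂−1)(1+ψ(K₁−1)) = 0
⇒ ψ = [z₁(K₁−1)+z₂(K₂−1)] / [−(K₁−1)(K₂−1)] = 0.5790/1.0950 = 0.529
Compositions from xᵢ = zᵢ/(1+ψ(Kᵢ−1)), yᵢ = Kᵢxᵢ:
  A: x = 0.327, y = 0.818
  B: x = 0.673, y = 0.182

x_B = 0.673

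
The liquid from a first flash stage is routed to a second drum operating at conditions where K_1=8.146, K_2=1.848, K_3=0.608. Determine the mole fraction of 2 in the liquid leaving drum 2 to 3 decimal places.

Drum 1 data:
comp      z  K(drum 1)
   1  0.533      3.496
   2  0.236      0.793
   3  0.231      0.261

x_2 (drum 2) = 0.162

Drum 1:
Newton iteration, ψ₁⁰ = 0.5:
  ψ₁ = 0.500: g = 0.2666, g' = -0.987 → ψ₁ = 0.770
  ψ₁ = 0.770: g = 0.0010, g' = -1.083 → ψ₁ = 0.771
Converged at ψ₁ = 0.771.
Drum-1 compositions:
  1: x = 0.182, y = 0.637
  2: x = 0.281, y = 0.223
  3: x = 0.537, y = 0.140
Drum-2 feed = drum-1 liquid: z₂ = (0.1823, 0.2808, 0.5369).
Drum 2:
Rachford–Rice: g(ψ₂) = Σ zᵢ(Kᵢ−1)/(1+ψ₂(Kᵢ−1)) = 0.
Feasibility: ΣzᵢKᵢ = 2.330, Σzᵢ/Kᵢ = 1.057 — both > 1, two phases present.
Newton iteration, ψ₂⁰ = 0.5:
  ψ₂ = 0.500: g = 0.1903, g' = -0.672 → ψ₂ = 0.783
  ψ₂ = 0.783: g = 0.0369, g' = -0.459 → ψ₂ = 0.863
  ψ₂ = 0.863: g = 0.0010, g' = -0.437 → ψ₂ = 0.866
Converged at ψ₂ = 0.866.
  1: x = 0.025, y = 0.207
  2: x = 0.162, y = 0.299
  3: x = 0.813, y = 0.494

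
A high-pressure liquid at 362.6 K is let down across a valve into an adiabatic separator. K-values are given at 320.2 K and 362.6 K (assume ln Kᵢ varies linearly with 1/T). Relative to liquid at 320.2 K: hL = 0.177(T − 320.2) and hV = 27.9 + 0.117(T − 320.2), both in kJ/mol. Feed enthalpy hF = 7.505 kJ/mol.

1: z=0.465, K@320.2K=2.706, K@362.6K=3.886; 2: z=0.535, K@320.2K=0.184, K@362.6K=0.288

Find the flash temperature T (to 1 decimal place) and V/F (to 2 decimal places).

T = 321.3 K, V/F = 0.26

Adiabatic flash: solve Rachford–Rice at each trial T, then check hF = ψ·hV(T) + (1−ψ)·hL(T).
  T = 320.2 K: K = (2.706, 0.184), RR gives ψ = 0.256, H_out = 7.149 kJ/mol
  T = 362.6 K: K = (3.886, 0.288), RR gives ψ = 0.468, H_out = 19.364 kJ/mol
  T = 341.4 K: K = (3.279, 0.233), RR gives ψ = 0.372, H_out = 13.655 kJ/mol
  T = 330.8 K: K = (2.988, 0.208), RR gives ψ = 0.318, H_out = 10.548 kJ/mol
  T = 325.5 K: K = (2.846, 0.196), RR gives ψ = 0.288, H_out = 8.893 kJ/mol
  T = 322.9 K: K = (2.777, 0.190), RR gives ψ = 0.273, H_out = 8.050 kJ/mol
  T = 321.5 K: K = (2.740, 0.187), RR gives ψ = 0.264, H_out = 7.586 kJ/mol
Linear interpolation between T = 320.2 (H_out = 7.149) and T = 321.5 (H_out = 7.586) on hF = 7.505 gives T ≈ 321.3 K, at which ψ = 0.26.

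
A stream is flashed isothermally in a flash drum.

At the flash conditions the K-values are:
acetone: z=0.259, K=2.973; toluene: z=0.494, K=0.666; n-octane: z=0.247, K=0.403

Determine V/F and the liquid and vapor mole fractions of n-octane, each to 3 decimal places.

V/F = 0.233, x_n-octane = 0.287, y_n-octane = 0.116

Newton–Raphson from V/F = 0.67:
  V/F = 0.670: g = -0.2382, g' = -0.523 → V/F = 0.214
  V/F = 0.214: g = 0.0122, g' = -0.678 → V/F = 0.233
Converged at V/F = 0.233.
Compositions from xᵢ = zᵢ/(1+V/F(Kᵢ−1)), yᵢ = Kᵢxᵢ:
  acetone: x = 0.177, y = 0.528
  toluene: x = 0.536, y = 0.357
  n-octane: x = 0.287, y = 0.116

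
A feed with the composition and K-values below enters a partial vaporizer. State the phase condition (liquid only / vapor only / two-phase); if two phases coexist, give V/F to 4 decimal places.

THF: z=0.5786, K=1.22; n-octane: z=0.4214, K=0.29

liquid only

ΣzᵢKᵢ = 0.8281; Σzᵢ/Kᵢ = 1.9274.
Since ΣzᵢKᵢ < 1 the mixture is below its bubble point — single liquid phase.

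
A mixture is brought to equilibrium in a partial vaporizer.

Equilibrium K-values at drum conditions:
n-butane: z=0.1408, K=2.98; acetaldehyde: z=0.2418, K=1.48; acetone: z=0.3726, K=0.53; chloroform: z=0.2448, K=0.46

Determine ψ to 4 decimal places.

Rachford–Rice: g(ψ) = Σ zᵢ(Kᵢ−1)/(1+ψ(Kᵢ−1)) = 0.
Check two-phase: ΣzᵢKᵢ = 1.0875 > 1 and Σzᵢ/Kᵢ = 1.4458 > 1, so g(0) = 0.0875 > 0 and g(1) = -0.4458 < 0.
Newton–Raphson from ψ = 0.37:
  ψ = 0.3700: g = -0.11772, g' = -0.4561 → ψ = 0.1119
  ψ = 0.1119: g = 0.01282, g' = -0.5926 → ψ = 0.1335
  ψ = 0.1335: g = 0.00024, g' = -0.5711 → ψ = 0.1340
Converged at ψ = 0.1340.

ψ = 0.1340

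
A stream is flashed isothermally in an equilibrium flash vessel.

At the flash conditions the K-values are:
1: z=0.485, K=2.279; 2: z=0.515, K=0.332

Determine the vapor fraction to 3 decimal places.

Material balance + equilibrium reduce to Σ zᵢ(Kᵢ−1)/(1+ψ(Kᵢ−1)) = 0.
Check two-phase: ΣzᵢKᵢ = 1.276 > 1 and Σzᵢ/Kᵢ = 1.764 > 1, so g(0) = 0.276 > 0 and g(1) = -0.764 < 0.
Newton iteration, ψ⁰ = 0.48:
  ψ = 0.480: g = -0.1220, g' = -0.803 → ψ = 0.328
  ψ = 0.328: g = -0.0035, g' = -0.771 → ψ = 0.323
Converged at ψ = 0.323.

ψ = 0.323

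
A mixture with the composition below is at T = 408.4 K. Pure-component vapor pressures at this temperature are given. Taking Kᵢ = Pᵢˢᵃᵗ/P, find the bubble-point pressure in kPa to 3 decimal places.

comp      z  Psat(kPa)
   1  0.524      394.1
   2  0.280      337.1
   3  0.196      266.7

At the bubble point ψ → 0, so ΣzᵢKᵢ = 1 with Kᵢ = Pᵢˢᵃᵗ/P ⇒ P = ΣzᵢPᵢˢᵃᵗ.
P = 0.524·394.1 + 0.280·337.1 + 0.196·266.7 = 353.170 kPa

Pbub = 353.170 kPa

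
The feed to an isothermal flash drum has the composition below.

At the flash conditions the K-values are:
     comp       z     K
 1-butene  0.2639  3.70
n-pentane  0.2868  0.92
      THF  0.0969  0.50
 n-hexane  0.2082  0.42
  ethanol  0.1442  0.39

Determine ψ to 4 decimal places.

Newton–Raphson from ψ = 0.58:
  ψ = 0.5800: g = -0.13271, g' = -0.6298 → ψ = 0.3693
  ψ = 0.3693: g = 0.00652, g' = -0.7236 → ψ = 0.3783
Converged at ψ = 0.3783.

ψ = 0.3783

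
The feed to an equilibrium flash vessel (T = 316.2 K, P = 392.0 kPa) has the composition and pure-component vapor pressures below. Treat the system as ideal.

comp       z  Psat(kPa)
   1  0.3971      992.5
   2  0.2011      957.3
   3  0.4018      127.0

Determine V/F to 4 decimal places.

V/F = 0.6172

Raoult's law: Kᵢ = Pᵢˢᵃᵗ/P = Pᵢˢᵃᵗ/392.0.
  K_1 = 992.5/392.0 = 2.531888, K_2 = 957.3/392.0 = 2.442092, K_3 = 127.0/392.0 = 0.323980
Iterate (Newton) starting at V/F = 0.46:
  V/F = 0.4600: g = 0.13699, g' = -0.8586 → V/F = 0.6195
  V/F = 0.6195: g = -0.00211, g' = -0.9056 → V/F = 0.6172
Converged at V/F = 0.6172.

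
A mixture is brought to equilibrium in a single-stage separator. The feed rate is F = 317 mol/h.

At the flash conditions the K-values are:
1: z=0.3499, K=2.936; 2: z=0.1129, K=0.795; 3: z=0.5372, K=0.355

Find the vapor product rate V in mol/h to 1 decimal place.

Material balance + equilibrium reduce to Σ zᵢ(Kᵢ−1)/(1+ψ(Kᵢ−1)) = 0.
Check two-phase: ΣzᵢKᵢ = 1.3078 > 1 and Σzᵢ/Kᵢ = 1.7744 > 1, so g(0) = 0.3078 > 0 and g(1) = -0.7744 < 0.
Newton–Raphson from ψ = 0.41:
  ψ = 0.4100: g = -0.11869, g' = -0.8263 → ψ = 0.2664
  ψ = 0.2664: g = 0.00408, g' = -0.9020 → ψ = 0.2709
Converged at ψ = 0.2709.
Then V = ψ·F = 0.2709·317 = 85.9 mol/h and L = F − V = 231.1 mol/h.

V = 85.9 mol/h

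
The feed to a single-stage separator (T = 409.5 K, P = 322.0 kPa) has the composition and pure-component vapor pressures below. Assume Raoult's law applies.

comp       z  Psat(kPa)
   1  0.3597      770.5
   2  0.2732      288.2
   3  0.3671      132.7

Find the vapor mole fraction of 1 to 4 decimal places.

Raoult's law: Kᵢ = Pᵢˢᵃᵗ/P = Pᵢˢᵃᵗ/322.0.
  K_1 = 770.5/322.0 = 2.392857, K_2 = 288.2/322.0 = 0.895031, K_3 = 132.7/322.0 = 0.412112
Material balance + equilibrium reduce to Σ zᵢ(Kᵢ−1)/(1+ψ(Kᵢ−1)) = 0.
Check two-phase: ΣzᵢKᵢ = 1.2565 > 1 and Σzᵢ/Kᵢ = 1.3463 > 1, so g(0) = 0.2565 > 0 and g(1) = -0.3463 < 0.
Newton iteration, ψ⁰ = 0.36:
  ψ = 0.3600: g = 0.03014, g' = -0.5169 → ψ = 0.4183
  ψ = 0.4183: g = 0.00038, g' = -0.5050 → ψ = 0.4191
Converged at ψ = 0.4191.
Compositions from xᵢ = zᵢ/(1+ψ(Kᵢ−1)), yᵢ = Kᵢxᵢ:
  1: x = 0.2271, y = 0.5435
  2: x = 0.2858, y = 0.2558
  3: x = 0.4871, y = 0.2007

y_1 = 0.5435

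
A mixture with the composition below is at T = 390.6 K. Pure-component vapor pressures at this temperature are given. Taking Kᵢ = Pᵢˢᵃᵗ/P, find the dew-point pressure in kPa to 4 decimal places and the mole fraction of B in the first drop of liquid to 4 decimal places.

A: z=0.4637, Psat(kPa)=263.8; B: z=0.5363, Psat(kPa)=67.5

At the dew point ψ → 1, so Σzᵢ/Kᵢ = 1 with Kᵢ = Pᵢˢᵃᵗ/P ⇒ 1/P = Σzᵢ/Pᵢˢᵃᵗ.
1/P = 0.4637/263.8 + 0.5363/67.5 = 0.0097030 ⇒ P = 103.0614 kPa
xᵢ = zᵢP/Pᵢˢᵃᵗ ⇒ x_B = 0.5363·103.0614/67.5 = 0.8188

Pdew = 103.0614 kPa, x_B = 0.8188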